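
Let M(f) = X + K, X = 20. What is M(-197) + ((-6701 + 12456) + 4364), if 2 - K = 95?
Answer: 10046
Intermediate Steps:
K = -93 (K = 2 - 1*95 = 2 - 95 = -93)
M(f) = -73 (M(f) = 20 - 93 = -73)
M(-197) + ((-6701 + 12456) + 4364) = -73 + ((-6701 + 12456) + 4364) = -73 + (5755 + 4364) = -73 + 10119 = 10046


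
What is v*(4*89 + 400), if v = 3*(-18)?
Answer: -40824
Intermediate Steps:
v = -54
v*(4*89 + 400) = -54*(4*89 + 400) = -54*(356 + 400) = -54*756 = -40824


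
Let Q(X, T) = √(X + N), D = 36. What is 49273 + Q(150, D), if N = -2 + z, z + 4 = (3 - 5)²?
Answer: 49273 + 2*√37 ≈ 49285.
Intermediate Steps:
z = 0 (z = -4 + (3 - 5)² = -4 + (-2)² = -4 + 4 = 0)
N = -2 (N = -2 + 0 = -2)
Q(X, T) = √(-2 + X) (Q(X, T) = √(X - 2) = √(-2 + X))
49273 + Q(150, D) = 49273 + √(-2 + 150) = 49273 + √148 = 49273 + 2*√37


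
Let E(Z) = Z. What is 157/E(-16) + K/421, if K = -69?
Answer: -67201/6736 ≈ -9.9764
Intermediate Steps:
157/E(-16) + K/421 = 157/(-16) - 69/421 = 157*(-1/16) - 69*1/421 = -157/16 - 69/421 = -67201/6736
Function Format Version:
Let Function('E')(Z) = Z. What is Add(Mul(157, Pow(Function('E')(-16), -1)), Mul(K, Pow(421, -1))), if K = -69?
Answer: Rational(-67201, 6736) ≈ -9.9764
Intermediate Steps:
Add(Mul(157, Pow(Function('E')(-16), -1)), Mul(K, Pow(421, -1))) = Add(Mul(157, Pow(-16, -1)), Mul(-69, Pow(421, -1))) = Add(Mul(157, Rational(-1, 16)), Mul(-69, Rational(1, 421))) = Add(Rational(-157, 16), Rational(-69, 421)) = Rational(-67201, 6736)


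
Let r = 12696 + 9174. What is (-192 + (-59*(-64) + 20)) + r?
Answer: 25474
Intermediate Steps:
r = 21870
(-192 + (-59*(-64) + 20)) + r = (-192 + (-59*(-64) + 20)) + 21870 = (-192 + (3776 + 20)) + 21870 = (-192 + 3796) + 21870 = 3604 + 21870 = 25474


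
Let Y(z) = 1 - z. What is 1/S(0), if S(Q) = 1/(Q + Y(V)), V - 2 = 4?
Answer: -5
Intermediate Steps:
V = 6 (V = 2 + 4 = 6)
S(Q) = 1/(-5 + Q) (S(Q) = 1/(Q + (1 - 1*6)) = 1/(Q + (1 - 6)) = 1/(Q - 5) = 1/(-5 + Q))
1/S(0) = 1/(1/(-5 + 0)) = 1/(1/(-5)) = 1/(-⅕) = -5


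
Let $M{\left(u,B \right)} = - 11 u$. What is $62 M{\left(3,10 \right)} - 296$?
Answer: $-2342$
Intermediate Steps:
$62 M{\left(3,10 \right)} - 296 = 62 \left(\left(-11\right) 3\right) - 296 = 62 \left(-33\right) - 296 = -2046 - 296 = -2342$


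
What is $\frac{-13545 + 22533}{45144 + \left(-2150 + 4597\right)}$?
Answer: $\frac{8988}{47591} \approx 0.18886$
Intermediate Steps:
$\frac{-13545 + 22533}{45144 + \left(-2150 + 4597\right)} = \frac{8988}{45144 + 2447} = \frac{8988}{47591}$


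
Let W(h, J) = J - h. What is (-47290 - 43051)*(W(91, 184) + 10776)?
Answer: -981916329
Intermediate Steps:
(-47290 - 43051)*(W(91, 184) + 10776) = (-47290 - 43051)*((184 - 1*91) + 10776) = -90341*((184 - 91) + 10776) = -90341*(93 + 10776) = -90341*10869 = -981916329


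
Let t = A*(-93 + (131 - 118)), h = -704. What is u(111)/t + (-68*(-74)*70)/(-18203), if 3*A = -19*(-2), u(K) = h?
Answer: -32261402/1729285 ≈ -18.656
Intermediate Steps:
u(K) = -704
A = 38/3 (A = (-19*(-2))/3 = (⅓)*38 = 38/3 ≈ 12.667)
t = -3040/3 (t = 38*(-93 + (131 - 118))/3 = 38*(-93 + 13)/3 = (38/3)*(-80) = -3040/3 ≈ -1013.3)
u(111)/t + (-68*(-74)*70)/(-18203) = -704/(-3040/3) + (-68*(-74)*70)/(-18203) = -704*(-3/3040) + (5032*70)*(-1/18203) = 66/95 + 352240*(-1/18203) = 66/95 - 352240/18203 = -32261402/1729285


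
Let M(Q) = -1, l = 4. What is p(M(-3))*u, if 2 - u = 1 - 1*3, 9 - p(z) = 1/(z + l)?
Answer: 104/3 ≈ 34.667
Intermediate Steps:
p(z) = 9 - 1/(4 + z) (p(z) = 9 - 1/(z + 4) = 9 - 1/(4 + z))
u = 4 (u = 2 - (1 - 1*3) = 2 - (1 - 3) = 2 - 1*(-2) = 2 + 2 = 4)
p(M(-3))*u = ((35 + 9*(-1))/(4 - 1))*4 = ((35 - 9)/3)*4 = ((1/3)*26)*4 = (26/3)*4 = 104/3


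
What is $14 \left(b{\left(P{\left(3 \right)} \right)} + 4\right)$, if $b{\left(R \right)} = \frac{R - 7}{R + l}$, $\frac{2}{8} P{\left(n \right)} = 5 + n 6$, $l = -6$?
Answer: $\frac{3003}{43} \approx 69.837$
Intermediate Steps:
$P{\left(n \right)} = 20 + 24 n$ ($P{\left(n \right)} = 4 \left(5 + n 6\right) = 4 \left(5 + 6 n\right) = 20 + 24 n$)
$b{\left(R \right)} = \frac{-7 + R}{-6 + R}$ ($b{\left(R \right)} = \frac{R - 7}{R - 6} = \frac{-7 + R}{-6 + R}$)
$14 \left(b{\left(P{\left(3 \right)} \right)} + 4\right) = 14 \left(\frac{-7 + \left(20 + 24 \cdot 3\right)}{-6 + \left(20 + 24 \cdot 3\right)} + 4\right) = 14 \left(\frac{-7 + \left(20 + 72\right)}{-6 + \left(20 + 72\right)} + 4\right) = 14 \left(\frac{-7 + 92}{-6 + 92} + 4\right) = 14 \left(\frac{1}{86} \cdot 85 + 4\right) = 14 \left(\frac{85}{86} + 4\right) = 14 \cdot \frac{429}{86} = \frac{3003}{43}$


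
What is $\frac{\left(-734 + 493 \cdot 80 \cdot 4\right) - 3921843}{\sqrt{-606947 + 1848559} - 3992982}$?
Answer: $\frac{7516423257147}{7971952005356} + \frac{116709327 \sqrt{323}}{7971952005356} \approx 0.94312$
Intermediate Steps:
$\frac{\left(-734 + 493 \cdot 80 \cdot 4\right) - 3921843}{\sqrt{-606947 + 1848559} - 3992982} = \frac{\left(-734 + 493 \cdot 320\right) - 3921843}{\sqrt{1241612} - 3992982} = \frac{\left(-734 + 157760\right) - 3921843}{62 \sqrt{323} - 3992982} = \frac{157026 - 3921843}{-3992982 + 62 \sqrt{323}} = - \frac{3764817}{-3992982 + 62 \sqrt{323}}$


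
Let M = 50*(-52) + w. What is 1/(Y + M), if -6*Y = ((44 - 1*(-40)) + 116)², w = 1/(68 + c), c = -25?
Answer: -129/1195397 ≈ -0.00010791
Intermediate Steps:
w = 1/43 (w = 1/(68 - 25) = 1/43 ≈ 0.023256)
Y = -20000/3 (Y = -((44 - 1*(-40)) + 116)²/6 = -((44 + 40) + 116)²/6 = -(84 + 116)²/6 = -⅙*200² = -⅙*40000 = -20000/3 ≈ -6666.7)
M = -111799/43 (M = 50*(-52) + 1/43 = -2600 + 1/43 = -111799/43 ≈ -2600.0)
1/(Y + M) = 1/(-20000/3 - 111799/43) = 1/(-1195397/129) = -129/1195397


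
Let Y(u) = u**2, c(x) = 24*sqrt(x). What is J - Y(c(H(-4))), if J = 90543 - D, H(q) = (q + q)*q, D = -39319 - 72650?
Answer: 184080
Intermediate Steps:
D = -111969
H(q) = 2*q**2 (H(q) = (2*q)*q = 2*q**2)
J = 202512 (J = 90543 - 1*(-111969) = 90543 + 111969 = 202512)
J - Y(c(H(-4))) = 202512 - (24*sqrt(2*(-4)**2))**2 = 202512 - (24*sqrt(2*16))**2 = 202512 - (24*sqrt(32))**2 = 202512 - (24*(4*sqrt(2)))**2 = 202512 - (96*sqrt(2))**2 = 202512 - 1*18432 = 202512 - 18432 = 184080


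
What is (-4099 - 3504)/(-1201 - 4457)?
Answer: 7603/5658 ≈ 1.3438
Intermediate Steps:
(-4099 - 3504)/(-1201 - 4457) = -7603/(-5658) = -7603*(-1/5658) = 7603/5658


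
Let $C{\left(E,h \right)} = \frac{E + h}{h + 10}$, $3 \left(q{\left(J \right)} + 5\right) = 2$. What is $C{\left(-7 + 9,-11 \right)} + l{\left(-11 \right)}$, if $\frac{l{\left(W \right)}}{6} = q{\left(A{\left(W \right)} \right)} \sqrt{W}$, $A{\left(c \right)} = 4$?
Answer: $9 - 26 i \sqrt{11} \approx 9.0 - 86.232 i$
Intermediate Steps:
$q{\left(J \right)} = - \frac{13}{3}$ ($q{\left(J \right)} = -5 + \frac{1}{3} \cdot 2 = -5 + \frac{2}{3} = - \frac{13}{3}$)
$C{\left(E,h \right)} = \frac{E + h}{10 + h}$
$l{\left(W \right)} = - 26 \sqrt{W}$ ($l{\left(W \right)} = 6 \left(- \frac{13 \sqrt{W}}{3}\right) = - 26 \sqrt{W}$)
$C{\left(-7 + 9,-11 \right)} + l{\left(-11 \right)} = \frac{\left(-7 + 9\right) - 11}{10 - 11} - 26 \sqrt{-11} = \frac{2 - 11}{-1} - 26 i \sqrt{11} = \left(-1\right) \left(-9\right) - 26 i \sqrt{11} = 9 - 26 i \sqrt{11}$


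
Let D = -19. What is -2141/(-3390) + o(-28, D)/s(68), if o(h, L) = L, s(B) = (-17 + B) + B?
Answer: 190369/403410 ≈ 0.47190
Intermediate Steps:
s(B) = -17 + 2*B
-2141/(-3390) + o(-28, D)/s(68) = -2141/(-3390) - 19/(-17 + 2*68) = -2141*(-1/3390) - 19/(-17 + 136) = 2141/3390 - 19/119 = 190369/403410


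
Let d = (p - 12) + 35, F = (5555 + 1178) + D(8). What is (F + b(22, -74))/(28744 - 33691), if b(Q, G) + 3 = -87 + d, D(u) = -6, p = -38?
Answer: -6622/4947 ≈ -1.3386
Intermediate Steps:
F = 6727 (F = (5555 + 1178) - 6 = 6733 - 6 = 6727)
d = -15 (d = (-38 - 12) + 35 = -50 + 35 = -15)
b(Q, G) = -105 (b(Q, G) = -3 + (-87 - 15) = -3 - 102 = -105)
(F + b(22, -74))/(28744 - 33691) = (6727 - 105)/(28744 - 33691) = 6622/(-4947) = 6622*(-1/4947) = -6622/4947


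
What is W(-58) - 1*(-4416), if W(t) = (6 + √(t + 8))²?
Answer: 4402 + 60*I*√2 ≈ 4402.0 + 84.853*I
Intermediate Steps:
W(t) = (6 + √(8 + t))²
W(-58) - 1*(-4416) = (6 + √(8 - 58))² - 1*(-4416) = (6 + √(-50))² + 4416 = (6 + 5*I*√2)² + 4416 = 4416 + (6 + 5*I*√2)²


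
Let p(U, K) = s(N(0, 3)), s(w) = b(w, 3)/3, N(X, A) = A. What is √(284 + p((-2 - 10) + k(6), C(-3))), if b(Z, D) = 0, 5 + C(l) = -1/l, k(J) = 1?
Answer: 2*√71 ≈ 16.852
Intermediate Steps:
C(l) = -5 - 1/l
s(w) = 0 (s(w) = 0/3 = 0*(⅓) = 0)
p(U, K) = 0
√(284 + p((-2 - 10) + k(6), C(-3))) = √(284 + 0) = √284 = 2*√71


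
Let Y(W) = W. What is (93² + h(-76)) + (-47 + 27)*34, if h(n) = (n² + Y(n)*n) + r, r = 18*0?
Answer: 19521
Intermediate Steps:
r = 0
h(n) = 2*n² (h(n) = (n² + n*n) + 0 = (n² + n²) + 0 = 2*n² + 0 = 2*n²)
(93² + h(-76)) + (-47 + 27)*34 = (93² + 2*(-76)²) + (-47 + 27)*34 = (8649 + 2*5776) - 20*34 = (8649 + 11552) - 680 = 20201 - 680 = 19521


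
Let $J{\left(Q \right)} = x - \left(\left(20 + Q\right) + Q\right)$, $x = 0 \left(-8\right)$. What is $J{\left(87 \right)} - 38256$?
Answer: $-38450$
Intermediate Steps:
$x = 0$
$J{\left(Q \right)} = -20 - 2 Q$ ($J{\left(Q \right)} = 0 - \left(\left(20 + Q\right) + Q\right) = 0 - \left(20 + 2 Q\right) = -20 - 2 Q$)
$J{\left(87 \right)} - 38256 = \left(-20 - 174\right) - 38256 = -194 - 38256 = -38450$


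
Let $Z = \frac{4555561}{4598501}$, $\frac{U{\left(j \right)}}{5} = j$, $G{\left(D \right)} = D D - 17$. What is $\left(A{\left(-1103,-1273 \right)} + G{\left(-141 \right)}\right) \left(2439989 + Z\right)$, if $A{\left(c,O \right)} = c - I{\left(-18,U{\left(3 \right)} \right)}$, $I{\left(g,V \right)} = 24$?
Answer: $\frac{210234693872580850}{4598501} \approx 4.5718 \cdot 10^{10}$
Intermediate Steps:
$G{\left(D \right)} = -17 + D^{2}$ ($G{\left(D \right)} = D^{2} - 17 = -17 + D^{2}$)
$U{\left(j \right)} = 5 j$
$Z = \frac{4555561}{4598501}$ ($Z = 4555561 \cdot \frac{1}{4598501} = \frac{4555561}{4598501} \approx 0.99066$)
$A{\left(c,O \right)} = -24 + c$ ($A{\left(c,O \right)} = c - 24 = -24 + c$)
$\left(A{\left(-1103,-1273 \right)} + G{\left(-141 \right)}\right) \left(2439989 + Z\right) = \left(\left(-24 - 1103\right) - \left(17 - \left(-141\right)^{2}\right)\right) \left(2439989 + \frac{4555561}{4598501}\right) = \left(-1127 + \left(-17 + 19881\right)\right) \frac{11220296412050}{4598501} = \left(-1127 + 19864\right) \frac{11220296412050}{4598501} = 18737 \cdot \frac{11220296412050}{4598501} = \frac{210234693872580850}{4598501}$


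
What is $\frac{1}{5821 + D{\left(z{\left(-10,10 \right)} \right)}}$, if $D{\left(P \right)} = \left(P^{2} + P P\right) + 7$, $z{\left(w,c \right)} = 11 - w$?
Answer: $\frac{1}{6710} \approx 0.00014903$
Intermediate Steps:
$D{\left(P \right)} = 7 + 2 P^{2}$ ($D{\left(P \right)} = \left(P^{2} + P^{2}\right) + 7 = 2 P^{2} + 7 = 7 + 2 P^{2}$)
$\frac{1}{5821 + D{\left(z{\left(-10,10 \right)} \right)}} = \frac{1}{5821 + \left(7 + 2 \left(11 - -10\right)^{2}\right)} = \frac{1}{5821 + \left(7 + 2 \left(11 + 10\right)^{2}\right)} = \frac{1}{5821 + \left(7 + 2 \cdot 21^{2}\right)} = \frac{1}{5821 + \left(7 + 2 \cdot 441\right)} = \frac{1}{5821 + \left(7 + 882\right)} = \frac{1}{5821 + 889} = \frac{1}{6710}$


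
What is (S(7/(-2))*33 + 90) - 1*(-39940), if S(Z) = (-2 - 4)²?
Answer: 41218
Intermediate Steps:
S(Z) = 36 (S(Z) = (-6)² = 36)
(S(7/(-2))*33 + 90) - 1*(-39940) = (36*33 + 90) - 1*(-39940) = (1188 + 90) + 39940 = 1278 + 39940 = 41218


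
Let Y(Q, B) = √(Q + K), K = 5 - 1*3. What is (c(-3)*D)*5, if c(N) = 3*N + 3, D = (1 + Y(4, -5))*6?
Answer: -180 - 180*√6 ≈ -620.91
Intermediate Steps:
K = 2 (K = 5 - 3 = 2)
Y(Q, B) = √(2 + Q) (Y(Q, B) = √(Q + 2) = √(2 + Q))
D = 6 + 6*√6 (D = (1 + √(2 + 4))*6 = (1 + √6)*6 = 6 + 6*√6 ≈ 20.697)
c(N) = 3 + 3*N
(c(-3)*D)*5 = ((3 + 3*(-3))*(6 + 6*√6))*5 = ((3 - 9)*(6 + 6*√6))*5 = -6*(6 + 6*√6)*5 = (-36 - 36*√6)*5 = -180 - 180*√6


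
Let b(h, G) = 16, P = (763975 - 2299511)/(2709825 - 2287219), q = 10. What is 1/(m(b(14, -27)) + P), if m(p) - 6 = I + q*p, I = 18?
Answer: 211303/38111984 ≈ 0.0055443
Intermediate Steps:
P = -767768/211303 (P = -1535536/422606 = -1535536*1/422606 = -767768/211303 ≈ -3.6335)
m(p) = 24 + 10*p (m(p) = 6 + (18 + 10*p) = 24 + 10*p)
1/(m(b(14, -27)) + P) = 1/((24 + 10*16) - 767768/211303) = 1/((24 + 160) - 767768/211303) = 1/(184 - 767768/211303) = 1/(38111984/211303) = 211303/38111984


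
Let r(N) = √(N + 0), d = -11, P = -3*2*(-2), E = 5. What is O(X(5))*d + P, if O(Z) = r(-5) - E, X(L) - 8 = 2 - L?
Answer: 67 - 11*I*√5 ≈ 67.0 - 24.597*I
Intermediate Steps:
P = 12 (P = -6*(-2) = 12)
X(L) = 10 - L (X(L) = 8 + (2 - L) = 10 - L)
r(N) = √N
O(Z) = -5 + I*√5 (O(Z) = √(-5) - 1*5 = I*√5 - 5 = -5 + I*√5)
O(X(5))*d + P = (-5 + I*√5)*(-11) + 12 = (55 - 11*I*√5) + 12 = 67 - 11*I*√5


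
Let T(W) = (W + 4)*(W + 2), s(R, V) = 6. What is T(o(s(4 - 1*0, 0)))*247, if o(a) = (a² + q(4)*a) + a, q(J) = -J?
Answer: 108680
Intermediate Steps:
o(a) = a² - 3*a (o(a) = (a² + (-1*4)*a) + a = (a² - 4*a) + a = a² - 3*a)
T(W) = (2 + W)*(4 + W) (T(W) = (4 + W)*(2 + W) = (2 + W)*(4 + W))
T(o(s(4 - 1*0, 0)))*247 = (8 + (6*(-3 + 6))² + 6*(6*(-3 + 6)))*247 = (8 + (6*3)² + 6*(6*3))*247 = (8 + 18² + 6*18)*247 = (8 + 324 + 108)*247 = 440*247 = 108680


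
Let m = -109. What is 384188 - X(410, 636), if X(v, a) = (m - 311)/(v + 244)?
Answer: 41876562/109 ≈ 3.8419e+5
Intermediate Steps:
X(v, a) = -420/(244 + v) (X(v, a) = (-109 - 311)/(v + 244) = -420/(244 + v))
384188 - X(410, 636) = 384188 - (-420)/(244 + 410) = 384188 - (-420)/654 = 384188 - 1*(-70/109) = 384188 + 70/109 = 41876562/109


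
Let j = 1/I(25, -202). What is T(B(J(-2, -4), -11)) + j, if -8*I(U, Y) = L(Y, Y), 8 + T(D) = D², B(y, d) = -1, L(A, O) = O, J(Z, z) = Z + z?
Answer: -703/101 ≈ -6.9604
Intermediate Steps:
T(D) = -8 + D²
I(U, Y) = -Y/8
j = 4/101 (j = 1/(-⅛*(-202)) = 1/(101/4) = 4/101 ≈ 0.039604)
T(B(J(-2, -4), -11)) + j = (-8 + (-1)²) + 4/101 = (-8 + 1) + 4/101 = -7 + 4/101 = -703/101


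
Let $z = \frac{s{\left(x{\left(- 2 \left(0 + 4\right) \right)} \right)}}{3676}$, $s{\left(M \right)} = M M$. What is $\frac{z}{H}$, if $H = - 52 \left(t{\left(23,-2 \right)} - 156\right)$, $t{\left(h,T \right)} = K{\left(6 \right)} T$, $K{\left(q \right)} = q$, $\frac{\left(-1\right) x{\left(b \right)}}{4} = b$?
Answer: $\frac{8}{250887} \approx 3.1887 \cdot 10^{-5}$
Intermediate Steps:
$x{\left(b \right)} = - 4 b$
$s{\left(M \right)} = M^{2}$
$t{\left(h,T \right)} = 6 T$
$H = 8736$ ($H = - 52 \left(6 \left(-2\right) - 156\right) = - 52 \left(-12 - 156\right) = \left(-52\right) \left(-168\right) = 8736$)
$z = \frac{256}{919}$ ($z = \frac{\left(- 4 \left(- 2 \left(0 + 4\right)\right)\right)^{2}}{3676} = \left(- 4 \left(\left(-2\right) 4\right)\right)^{2} \cdot \frac{1}{3676} = \left(\left(-4\right) \left(-8\right)\right)^{2} \cdot \frac{1}{3676} = 32^{2} \cdot \frac{1}{3676} = 1024 \cdot \frac{1}{3676} = \frac{256}{919} \approx 0.27856$)
$\frac{z}{H} = \frac{256}{919 \cdot 8736} = \frac{256}{919} \cdot \frac{1}{8736} = \frac{8}{250887}$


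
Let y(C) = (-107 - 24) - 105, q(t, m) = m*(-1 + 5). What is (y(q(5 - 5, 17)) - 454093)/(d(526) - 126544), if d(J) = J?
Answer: 50481/14002 ≈ 3.6053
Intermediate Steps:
q(t, m) = 4*m (q(t, m) = m*4 = 4*m)
y(C) = -236 (y(C) = -131 - 105 = -236)
(y(q(5 - 5, 17)) - 454093)/(d(526) - 126544) = (-236 - 454093)/(526 - 126544) = -454329/(-126018) = -454329*(-1/126018) = 50481/14002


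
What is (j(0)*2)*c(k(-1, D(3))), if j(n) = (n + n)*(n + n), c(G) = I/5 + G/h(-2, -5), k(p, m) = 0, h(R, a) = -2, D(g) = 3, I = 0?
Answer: 0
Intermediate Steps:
c(G) = -G/2 (c(G) = 0/5 + G/(-2) = 0*(⅕) + G*(-½) = 0 - G/2 = -G/2)
j(n) = 4*n² (j(n) = (2*n)*(2*n) = 4*n²)
(j(0)*2)*c(k(-1, D(3))) = ((4*0²)*2)*(-½*0) = ((4*0)*2)*0 = (0*2)*0 = 0*0 = 0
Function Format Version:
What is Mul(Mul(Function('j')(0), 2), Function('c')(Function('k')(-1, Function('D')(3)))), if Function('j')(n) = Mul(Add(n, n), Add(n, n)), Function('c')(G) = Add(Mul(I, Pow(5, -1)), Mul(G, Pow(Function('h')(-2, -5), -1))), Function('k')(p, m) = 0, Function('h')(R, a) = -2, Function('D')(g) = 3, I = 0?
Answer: 0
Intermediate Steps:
Function('c')(G) = Mul(Rational(-1, 2), G) (Function('c')(G) = Add(Mul(0, Pow(5, -1)), Mul(G, Pow(-2, -1))) = Add(Mul(0, Rational(1, 5)), Mul(G, Rational(-1, 2))) = Add(0, Mul(Rational(-1, 2), G)) = Mul(Rational(-1, 2), G))
Function('j')(n) = Mul(4, Pow(n, 2)) (Function('j')(n) = Mul(Mul(2, n), Mul(2, n)) = Mul(4, Pow(n, 2)))
Mul(Mul(Function('j')(0), 2), Function('c')(Function('k')(-1, Function('D')(3)))) = Mul(Mul(Mul(4, Pow(0, 2)), 2), Mul(Rational(-1, 2), 0)) = Mul(Mul(Mul(4, 0), 2), 0) = Mul(Mul(0, 2), 0) = Mul(0, 0) = 0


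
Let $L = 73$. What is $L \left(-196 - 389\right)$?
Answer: $-42705$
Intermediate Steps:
$L \left(-196 - 389\right) = 73 \left(-196 - 389\right) = 73 \left(-585\right) = -42705$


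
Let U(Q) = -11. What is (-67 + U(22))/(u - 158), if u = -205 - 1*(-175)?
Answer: 39/94 ≈ 0.41489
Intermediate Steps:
u = -30 (u = -205 + 175 = -30)
(-67 + U(22))/(u - 158) = (-67 - 11)/(-30 - 158) = -78/(-188) = -78*(-1/188) = 39/94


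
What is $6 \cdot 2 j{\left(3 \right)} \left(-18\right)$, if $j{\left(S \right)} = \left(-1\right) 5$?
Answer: $1080$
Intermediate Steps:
$j{\left(S \right)} = -5$
$6 \cdot 2 j{\left(3 \right)} \left(-18\right) = 6 \cdot 2 \left(-5\right) \left(-18\right) = 12 \left(-5\right) \left(-18\right) = \left(-60\right) \left(-18\right) = 1080$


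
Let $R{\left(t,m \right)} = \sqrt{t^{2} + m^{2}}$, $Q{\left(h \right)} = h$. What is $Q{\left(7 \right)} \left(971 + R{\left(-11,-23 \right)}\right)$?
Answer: $6797 + 35 \sqrt{26} \approx 6975.5$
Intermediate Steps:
$R{\left(t,m \right)} = \sqrt{m^{2} + t^{2}}$
$Q{\left(7 \right)} \left(971 + R{\left(-11,-23 \right)}\right) = 7 \left(971 + \sqrt{\left(-23\right)^{2} + \left(-11\right)^{2}}\right) = 7 \left(971 + \sqrt{529 + 121}\right) = 7 \left(971 + \sqrt{650}\right) = 7 \left(971 + 5 \sqrt{26}\right) = 6797 + 35 \sqrt{26}$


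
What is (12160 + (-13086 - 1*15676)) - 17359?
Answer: -33961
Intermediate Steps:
(12160 + (-13086 - 1*15676)) - 17359 = (12160 + (-13086 - 15676)) - 17359 = (12160 - 28762) - 17359 = -16602 - 17359 = -33961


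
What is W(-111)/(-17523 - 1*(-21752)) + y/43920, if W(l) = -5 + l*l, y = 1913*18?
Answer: 38141117/10318760 ≈ 3.6963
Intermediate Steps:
y = 34434
W(l) = -5 + l²
W(-111)/(-17523 - 1*(-21752)) + y/43920 = (-5 + (-111)²)/(-17523 - 1*(-21752)) + 34434/43920 = (-5 + 12321)/(-17523 + 21752) + 34434*(1/43920) = 12316/4229 + 1913/2440 = 38141117/10318760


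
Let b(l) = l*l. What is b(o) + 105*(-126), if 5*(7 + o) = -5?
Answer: -13166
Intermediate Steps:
o = -8 (o = -7 + (1/5)*(-5) = -7 - 1 = -8)
b(l) = l**2
b(o) + 105*(-126) = (-8)**2 + 105*(-126) = 64 - 13230 = -13166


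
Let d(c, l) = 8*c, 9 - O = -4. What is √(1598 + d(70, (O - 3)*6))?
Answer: √2158 ≈ 46.454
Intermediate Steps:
O = 13 (O = 9 - 1*(-4) = 9 + 4 = 13)
√(1598 + d(70, (O - 3)*6)) = √(1598 + 8*70) = √(1598 + 560) = √2158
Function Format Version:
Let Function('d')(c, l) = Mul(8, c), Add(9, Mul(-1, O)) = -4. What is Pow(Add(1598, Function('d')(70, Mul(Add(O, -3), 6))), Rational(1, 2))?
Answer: Pow(2158, Rational(1, 2)) ≈ 46.454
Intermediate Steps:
O = 13 (O = Add(9, Mul(-1, -4)) = Add(9, 4) = 13)
Pow(Add(1598, Function('d')(70, Mul(Add(O, -3), 6))), Rational(1, 2)) = Pow(Add(1598, Mul(8, 70)), Rational(1, 2)) = Pow(Add(1598, 560), Rational(1, 2)) = Pow(2158, Rational(1, 2))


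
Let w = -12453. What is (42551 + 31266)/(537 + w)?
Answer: -73817/11916 ≈ -6.1948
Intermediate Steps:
(42551 + 31266)/(537 + w) = (42551 + 31266)/(537 - 12453) = 73817/(-11916) = 73817*(-1/11916) = -73817/11916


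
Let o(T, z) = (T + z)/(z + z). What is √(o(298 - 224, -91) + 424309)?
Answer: √14054814410/182 ≈ 651.39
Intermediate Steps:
o(T, z) = (T + z)/(2*z) (o(T, z) = (T + z)/((2*z)) = (T + z)*(1/(2*z)) = (T + z)/(2*z))
√(o(298 - 224, -91) + 424309) = √((½)*((298 - 224) - 91)/(-91) + 424309) = √((½)*(-1/91)*(74 - 91) + 424309) = √((½)*(-1/91)*(-17) + 424309) = √(17/182 + 424309) = √(77224255/182) = √14054814410/182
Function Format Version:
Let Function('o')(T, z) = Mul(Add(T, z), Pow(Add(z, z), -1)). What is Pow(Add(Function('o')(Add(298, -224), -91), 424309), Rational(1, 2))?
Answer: Mul(Rational(1, 182), Pow(14054814410, Rational(1, 2))) ≈ 651.39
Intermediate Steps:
Function('o')(T, z) = Mul(Rational(1, 2), Pow(z, -1), Add(T, z)) (Function('o')(T, z) = Mul(Add(T, z), Pow(Mul(2, z), -1)) = Mul(Add(T, z), Mul(Rational(1, 2), Pow(z, -1))) = Mul(Rational(1, 2), Pow(z, -1), Add(T, z)))
Pow(Add(Function('o')(Add(298, -224), -91), 424309), Rational(1, 2)) = Pow(Add(Mul(Rational(1, 2), Pow(-91, -1), Add(Add(298, -224), -91)), 424309), Rational(1, 2)) = Pow(Add(Mul(Rational(1, 2), Rational(-1, 91), Add(74, -91)), 424309), Rational(1, 2)) = Pow(Add(Mul(Rational(1, 2), Rational(-1, 91), -17), 424309), Rational(1, 2)) = Pow(Add(Rational(17, 182), 424309), Rational(1, 2)) = Pow(Rational(77224255, 182), Rational(1, 2)) = Mul(Rational(1, 182), Pow(14054814410, Rational(1, 2)))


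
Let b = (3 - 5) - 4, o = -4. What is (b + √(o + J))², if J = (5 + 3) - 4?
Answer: 36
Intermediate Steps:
J = 4 (J = 8 - 4 = 4)
b = -6 (b = -2 - 4 = -6)
(b + √(o + J))² = (-6 + √(-4 + 4))² = (-6 + √0)² = (-6 + 0)² = (-6)² = 36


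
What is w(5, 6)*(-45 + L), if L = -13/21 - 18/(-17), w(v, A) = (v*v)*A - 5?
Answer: -2306660/357 ≈ -6461.2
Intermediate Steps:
w(v, A) = -5 + A*v**2 (w(v, A) = v**2*A - 5 = A*v**2 - 5 = -5 + A*v**2)
L = 157/357 (L = -13*1/21 - 18*(-1/17) = -13/21 + 18/17 = 157/357 ≈ 0.43978)
w(5, 6)*(-45 + L) = (-5 + 6*5**2)*(-45 + 157/357) = (-5 + 6*25)*(-15908/357) = (-5 + 150)*(-15908/357) = 145*(-15908/357) = -2306660/357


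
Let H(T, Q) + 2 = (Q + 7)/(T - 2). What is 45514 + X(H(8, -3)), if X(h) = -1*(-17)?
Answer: 45531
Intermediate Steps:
H(T, Q) = -2 + (7 + Q)/(-2 + T) (H(T, Q) = -2 + (Q + 7)/(T - 2) = -2 + (7 + Q)/(-2 + T))
X(h) = 17
45514 + X(H(8, -3)) = 45514 + 17 = 45531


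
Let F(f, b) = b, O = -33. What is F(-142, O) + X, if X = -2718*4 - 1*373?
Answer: -11278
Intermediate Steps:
X = -11245 (X = -10872 - 373 = -11245)
F(-142, O) + X = -33 - 11245 = -11278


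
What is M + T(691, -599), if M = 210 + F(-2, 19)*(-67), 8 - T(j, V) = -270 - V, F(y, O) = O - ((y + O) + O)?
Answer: 1028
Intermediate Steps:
F(y, O) = -O - y (F(y, O) = O - ((O + y) + O) = O - (y + 2*O) = O + (-y - 2*O) = -O - y)
T(j, V) = 278 + V (T(j, V) = 8 - (-270 - V) = 8 + (270 + V) = 278 + V)
M = 1349 (M = 210 + (-1*19 - 1*(-2))*(-67) = 210 + (-19 + 2)*(-67) = 210 - 17*(-67) = 210 + 1139 = 1349)
M + T(691, -599) = 1349 + (278 - 599) = 1349 - 321 = 1028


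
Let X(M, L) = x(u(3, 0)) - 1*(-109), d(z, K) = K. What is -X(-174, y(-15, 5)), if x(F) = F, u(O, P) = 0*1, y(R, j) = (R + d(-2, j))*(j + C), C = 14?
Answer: -109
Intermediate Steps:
y(R, j) = (14 + j)*(R + j) (y(R, j) = (R + j)*(j + 14) = (R + j)*(14 + j) = (14 + j)*(R + j))
u(O, P) = 0
X(M, L) = 109 (X(M, L) = 0 - 1*(-109) = 0 + 109 = 109)
-X(-174, y(-15, 5)) = -1*109 = -109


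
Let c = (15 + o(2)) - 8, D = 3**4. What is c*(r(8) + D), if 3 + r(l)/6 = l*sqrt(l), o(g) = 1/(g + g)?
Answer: 1827/4 + 696*sqrt(2) ≈ 1441.0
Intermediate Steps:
o(g) = 1/(2*g)
D = 81
r(l) = -18 + 6*l**(3/2) (r(l) = -18 + 6*(l*sqrt(l)) = -18 + 6*l**(3/2))
c = 29/4 (c = (15 + (1/2)/2) - 8 = (15 + (1/2)*(1/2)) - 8 = (15 + 1/4) - 8 = 61/4 - 8 = 29/4 ≈ 7.2500)
c*(r(8) + D) = 29*((-18 + 6*8**(3/2)) + 81)/4 = 29*((-18 + 6*(16*sqrt(2))) + 81)/4 = 29*((-18 + 96*sqrt(2)) + 81)/4 = 29*(63 + 96*sqrt(2))/4 = 1827/4 + 696*sqrt(2)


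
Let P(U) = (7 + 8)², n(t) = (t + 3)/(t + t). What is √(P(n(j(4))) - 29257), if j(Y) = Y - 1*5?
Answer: 2*I*√7258 ≈ 170.39*I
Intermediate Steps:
j(Y) = -5 + Y (j(Y) = Y - 5 = -5 + Y)
n(t) = (3 + t)/(2*t) (n(t) = (3 + t)/((2*t)) = (3 + t)*(1/(2*t)) = (3 + t)/(2*t))
P(U) = 225 (P(U) = 15² = 225)
√(P(n(j(4))) - 29257) = √(225 - 29257) = √(-29032) = 2*I*√7258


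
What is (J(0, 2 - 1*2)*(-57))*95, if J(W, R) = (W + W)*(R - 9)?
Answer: 0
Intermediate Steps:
J(W, R) = 2*W*(-9 + R) (J(W, R) = (2*W)*(-9 + R) = 2*W*(-9 + R))
(J(0, 2 - 1*2)*(-57))*95 = ((2*0*(-9 + (2 - 1*2)))*(-57))*95 = ((2*0*(-9 + (2 - 2)))*(-57))*95 = ((2*0*(-9 + 0))*(-57))*95 = ((2*0*(-9))*(-57))*95 = (0*(-57))*95 = 0*95 = 0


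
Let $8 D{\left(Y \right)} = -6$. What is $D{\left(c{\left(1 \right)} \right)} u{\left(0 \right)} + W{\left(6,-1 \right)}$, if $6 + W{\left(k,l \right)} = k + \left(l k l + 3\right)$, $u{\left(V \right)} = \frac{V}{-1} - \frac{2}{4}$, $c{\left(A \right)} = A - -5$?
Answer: $\frac{75}{8} \approx 9.375$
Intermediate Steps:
$c{\left(A \right)} = 5 + A$ ($c{\left(A \right)} = A + 5 = 5 + A$)
$D{\left(Y \right)} = - \frac{3}{4}$ ($D{\left(Y \right)} = \frac{1}{8} \left(-6\right) = - \frac{3}{4}$)
$u{\left(V \right)} = - \frac{1}{2} - V$ ($u{\left(V \right)} = V \left(-1\right) - \frac{1}{2} = - V - \frac{1}{2} = - \frac{1}{2} - V$)
$W{\left(k,l \right)} = -3 + k + k l^{2}$ ($W{\left(k,l \right)} = -6 + \left(k + \left(l k l + 3\right)\right) = -6 + \left(k + \left(k l l + 3\right)\right) = -6 + \left(k + \left(k l^{2} + 3\right)\right) = -6 + \left(k + \left(3 + k l^{2}\right)\right) = -6 + \left(3 + k + k l^{2}\right) = -3 + k + k l^{2}$)
$D{\left(c{\left(1 \right)} \right)} u{\left(0 \right)} + W{\left(6,-1 \right)} = - \frac{3 \left(- \frac{1}{2} - 0\right)}{4} + \left(-3 + 6 + 6 \left(-1\right)^{2}\right) = - \frac{3 \left(- \frac{1}{2} + 0\right)}{4} + \left(-3 + 6 + 6 \cdot 1\right) = \left(- \frac{3}{4}\right) \left(- \frac{1}{2}\right) + \left(-3 + 6 + 6\right) = \frac{3}{8} + 9 = \frac{75}{8}$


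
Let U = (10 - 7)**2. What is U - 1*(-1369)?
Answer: 1378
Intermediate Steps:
U = 9 (U = 3**2 = 9)
U - 1*(-1369) = 9 - 1*(-1369) = 9 + 1369 = 1378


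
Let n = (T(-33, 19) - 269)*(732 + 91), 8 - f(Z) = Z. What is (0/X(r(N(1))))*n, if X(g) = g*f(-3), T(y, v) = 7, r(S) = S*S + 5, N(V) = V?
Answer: 0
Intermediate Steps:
r(S) = 5 + S**2 (r(S) = S**2 + 5 = 5 + S**2)
f(Z) = 8 - Z
X(g) = 11*g (X(g) = g*(8 - 1*(-3)) = g*(8 + 3) = g*11 = 11*g)
n = -215626 (n = (7 - 269)*(732 + 91) = -262*823 = -215626)
(0/X(r(N(1))))*n = (0/((11*(5 + 1**2))))*(-215626) = (0/((11*(5 + 1))))*(-215626) = (0/((11*6)))*(-215626) = (0/66)*(-215626) = (0*(1/66))*(-215626) = 0*(-215626) = 0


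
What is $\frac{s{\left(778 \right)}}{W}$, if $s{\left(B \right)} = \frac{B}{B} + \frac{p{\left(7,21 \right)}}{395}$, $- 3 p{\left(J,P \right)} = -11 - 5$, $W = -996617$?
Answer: $- \frac{1201}{1180991145} \approx -1.0169 \cdot 10^{-6}$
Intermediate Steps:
$p{\left(J,P \right)} = \frac{16}{3}$ ($p{\left(J,P \right)} = - \frac{-11 - 5}{3} = \left(- \frac{1}{3}\right) \left(-16\right) = \frac{16}{3}$)
$s{\left(B \right)} = \frac{1201}{1185}$ ($s{\left(B \right)} = \frac{B}{B} + \frac{16}{3 \cdot 395} = 1 + \frac{16}{3} \cdot \frac{1}{395} = 1 + \frac{16}{1185} = \frac{1201}{1185}$)
$\frac{s{\left(778 \right)}}{W} = \frac{1201}{1185 \left(-996617\right)} = \frac{1201}{1185} \left(- \frac{1}{996617}\right) = - \frac{1201}{1180991145}$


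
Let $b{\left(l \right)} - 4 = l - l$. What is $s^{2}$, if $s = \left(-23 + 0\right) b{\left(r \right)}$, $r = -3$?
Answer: $8464$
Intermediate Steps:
$b{\left(l \right)} = 4$ ($b{\left(l \right)} = 4 + \left(l - l\right) = 4 + 0 = 4$)
$s = -92$ ($s = \left(-23 + 0\right) 4 = \left(-23\right) 4 = -92$)
$s^{2} = \left(-92\right)^{2} = 8464$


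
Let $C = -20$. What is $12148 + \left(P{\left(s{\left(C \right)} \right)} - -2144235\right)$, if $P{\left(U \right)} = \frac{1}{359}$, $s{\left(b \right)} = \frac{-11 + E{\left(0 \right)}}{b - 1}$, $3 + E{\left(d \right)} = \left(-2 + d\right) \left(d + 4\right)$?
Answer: $\frac{774141498}{359} \approx 2.1564 \cdot 10^{6}$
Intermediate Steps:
$E{\left(d \right)} = -3 + \left(-2 + d\right) \left(4 + d\right)$ ($E{\left(d \right)} = -3 + \left(-2 + d\right) \left(d + 4\right) = -3 + \left(-2 + d\right) \left(4 + d\right)$)
$s{\left(b \right)} = - \frac{22}{-1 + b}$ ($s{\left(b \right)} = \frac{-11 + \left(-11 + 0^{2} + 2 \cdot 0\right)}{b - 1} = \frac{-11 + \left(-11 + 0 + 0\right)}{-1 + b} = \frac{-11 - 11}{-1 + b} = - \frac{22}{-1 + b}$)
$P{\left(U \right)} = \frac{1}{359}$
$12148 + \left(P{\left(s{\left(C \right)} \right)} - -2144235\right) = 12148 + \left(\frac{1}{359} - -2144235\right) = 12148 + \left(\frac{1}{359} + 2144235\right) = 12148 + \frac{769780366}{359} = \frac{774141498}{359}$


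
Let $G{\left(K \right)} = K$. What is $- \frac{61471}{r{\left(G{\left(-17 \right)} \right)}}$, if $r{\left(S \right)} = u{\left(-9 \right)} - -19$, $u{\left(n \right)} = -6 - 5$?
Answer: $- \frac{61471}{8} \approx -7683.9$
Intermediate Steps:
$u{\left(n \right)} = -11$ ($u{\left(n \right)} = -6 - 5 = -11$)
$r{\left(S \right)} = 8$ ($r{\left(S \right)} = -11 - -19 = -11 + 19 = 8$)
$- \frac{61471}{r{\left(G{\left(-17 \right)} \right)}} = - \frac{61471}{8}$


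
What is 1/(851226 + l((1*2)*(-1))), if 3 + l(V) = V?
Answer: 1/851221 ≈ 1.1748e-6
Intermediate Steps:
l(V) = -3 + V
1/(851226 + l((1*2)*(-1))) = 1/(851226 + (-3 + (1*2)*(-1))) = 1/(851226 + (-3 + 2*(-1))) = 1/(851226 + (-3 - 2)) = 1/(851226 - 5) = 1/851221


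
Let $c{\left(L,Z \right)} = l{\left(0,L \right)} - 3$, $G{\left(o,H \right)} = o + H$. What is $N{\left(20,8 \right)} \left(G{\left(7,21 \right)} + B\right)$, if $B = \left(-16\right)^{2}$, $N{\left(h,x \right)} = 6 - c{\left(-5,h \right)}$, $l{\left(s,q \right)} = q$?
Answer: $3976$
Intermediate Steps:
$G{\left(o,H \right)} = H + o$
$c{\left(L,Z \right)} = -3 + L$ ($c{\left(L,Z \right)} = L - 3 = -3 + L$)
$N{\left(h,x \right)} = 14$ ($N{\left(h,x \right)} = 6 - \left(-3 - 5\right) = 6 - -8 = 6 + 8 = 14$)
$B = 256$
$N{\left(20,8 \right)} \left(G{\left(7,21 \right)} + B\right) = 14 \left(\left(21 + 7\right) + 256\right) = 14 \left(28 + 256\right) = 14 \cdot 284 = 3976$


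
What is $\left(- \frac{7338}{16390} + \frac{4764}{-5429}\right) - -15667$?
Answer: $\frac{696976131904}{44490655} \approx 15666.0$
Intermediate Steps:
$\left(- \frac{7338}{16390} + \frac{4764}{-5429}\right) - -15667 = \left(\left(-7338\right) \frac{1}{16390} + 4764 \left(- \frac{1}{5429}\right)\right) + 15667 = \left(- \frac{3669}{8195} - \frac{4764}{5429}\right) + 15667 = - \frac{58959981}{44490655} + 15667 = \frac{696976131904}{44490655}$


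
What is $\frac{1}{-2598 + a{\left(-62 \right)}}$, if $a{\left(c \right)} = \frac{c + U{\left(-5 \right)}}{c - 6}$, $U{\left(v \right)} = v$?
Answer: $- \frac{68}{176597} \approx -0.00038506$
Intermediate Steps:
$a{\left(c \right)} = \frac{-5 + c}{-6 + c}$ ($a{\left(c \right)} = \frac{c - 5}{c - 6} = \frac{-5 + c}{-6 + c}$)
$\frac{1}{-2598 + a{\left(-62 \right)}} = \frac{1}{-2598 + \frac{-5 - 62}{-6 - 62}} = \frac{1}{-2598 + \frac{1}{-68} \left(-67\right)} = \frac{1}{-2598 - - \frac{67}{68}} = \frac{1}{-2598 + \frac{67}{68}} = \frac{1}{- \frac{176597}{68}} = - \frac{68}{176597}$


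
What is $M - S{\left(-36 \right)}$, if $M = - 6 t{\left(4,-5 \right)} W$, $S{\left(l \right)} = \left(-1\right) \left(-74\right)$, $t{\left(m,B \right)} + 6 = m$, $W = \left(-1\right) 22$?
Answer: $-338$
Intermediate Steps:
$W = -22$
$t{\left(m,B \right)} = -6 + m$
$S{\left(l \right)} = 74$
$M = -264$ ($M = - 6 \left(-6 + 4\right) \left(-22\right) = \left(-6\right) \left(-2\right) \left(-22\right) = 12 \left(-22\right) = -264$)
$M - S{\left(-36 \right)} = -264 - 74 = -338$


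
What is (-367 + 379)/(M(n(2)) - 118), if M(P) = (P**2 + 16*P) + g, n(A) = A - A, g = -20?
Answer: -2/23 ≈ -0.086957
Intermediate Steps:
n(A) = 0
M(P) = -20 + P**2 + 16*P (M(P) = (P**2 + 16*P) - 20 = -20 + P**2 + 16*P)
(-367 + 379)/(M(n(2)) - 118) = (-367 + 379)/((-20 + 0**2 + 16*0) - 118) = 12/((-20 + 0 + 0) - 118) = 12/(-20 - 118) = 12/(-138) = 12*(-1/138) = -2/23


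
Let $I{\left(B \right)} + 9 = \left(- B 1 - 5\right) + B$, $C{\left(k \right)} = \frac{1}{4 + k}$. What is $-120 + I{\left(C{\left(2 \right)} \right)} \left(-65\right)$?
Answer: $790$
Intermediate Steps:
$I{\left(B \right)} = -14$ ($I{\left(B \right)} = -9 + \left(\left(- B 1 - 5\right) + B\right) = -9 + \left(\left(- B - 5\right) + B\right) = -9 + \left(\left(-5 - B\right) + B\right) = -9 - 5 = -14$)
$-120 + I{\left(C{\left(2 \right)} \right)} \left(-65\right) = -120 - -910 = -120 + 910 = 790$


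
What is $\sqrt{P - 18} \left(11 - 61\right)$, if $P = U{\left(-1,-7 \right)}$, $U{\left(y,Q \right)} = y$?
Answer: $- 50 i \sqrt{19} \approx - 217.94 i$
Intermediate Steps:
$P = -1$
$\sqrt{P - 18} \left(11 - 61\right) = \sqrt{-1 - 18} \left(11 - 61\right) = \sqrt{-19} \left(-50\right) = i \sqrt{19} \left(-50\right) = - 50 i \sqrt{19}$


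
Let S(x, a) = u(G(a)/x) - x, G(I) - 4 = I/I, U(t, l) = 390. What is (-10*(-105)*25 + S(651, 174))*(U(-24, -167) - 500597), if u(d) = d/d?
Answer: -12805299200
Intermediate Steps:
G(I) = 5 (G(I) = 4 + I/I = 4 + 1 = 5)
u(d) = 1
S(x, a) = 1 - x
(-10*(-105)*25 + S(651, 174))*(U(-24, -167) - 500597) = (-10*(-105)*25 + (1 - 1*651))*(390 - 500597) = (1050*25 + (1 - 651))*(-500207) = (26250 - 650)*(-500207) = 25600*(-500207) = -12805299200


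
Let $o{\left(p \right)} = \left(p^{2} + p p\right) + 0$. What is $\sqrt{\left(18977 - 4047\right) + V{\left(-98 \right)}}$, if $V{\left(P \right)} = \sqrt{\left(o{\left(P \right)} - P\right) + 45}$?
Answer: $\sqrt{14930 + \sqrt{19351}} \approx 122.76$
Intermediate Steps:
$o{\left(p \right)} = 2 p^{2}$ ($o{\left(p \right)} = \left(p^{2} + p^{2}\right) + 0 = 2 p^{2} + 0 = 2 p^{2}$)
$V{\left(P \right)} = \sqrt{45 - P + 2 P^{2}}$ ($V{\left(P \right)} = \sqrt{\left(2 P^{2} - P\right) + 45} = \sqrt{\left(- P + 2 P^{2}\right) + 45} = \sqrt{45 - P + 2 P^{2}}$)
$\sqrt{\left(18977 - 4047\right) + V{\left(-98 \right)}} = \sqrt{\left(18977 - 4047\right) + \sqrt{45 - -98 + 2 \left(-98\right)^{2}}} = \sqrt{14930 + \sqrt{45 + 98 + 2 \cdot 9604}} = \sqrt{14930 + \sqrt{45 + 98 + 19208}} = \sqrt{14930 + \sqrt{19351}}$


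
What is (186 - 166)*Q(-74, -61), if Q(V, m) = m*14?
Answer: -17080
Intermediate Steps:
Q(V, m) = 14*m
(186 - 166)*Q(-74, -61) = (186 - 166)*(14*(-61)) = 20*(-854) = -17080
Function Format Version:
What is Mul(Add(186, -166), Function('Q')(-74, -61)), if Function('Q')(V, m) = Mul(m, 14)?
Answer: -17080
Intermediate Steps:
Function('Q')(V, m) = Mul(14, m)
Mul(Add(186, -166), Function('Q')(-74, -61)) = Mul(Add(186, -166), Mul(14, -61)) = Mul(20, -854) = -17080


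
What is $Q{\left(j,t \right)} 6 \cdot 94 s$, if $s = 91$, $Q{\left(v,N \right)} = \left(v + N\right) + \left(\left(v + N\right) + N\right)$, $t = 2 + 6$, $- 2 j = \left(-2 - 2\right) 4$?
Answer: $2052960$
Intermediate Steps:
$j = 8$ ($j = - \frac{\left(-2 - 2\right) 4}{2} = - \frac{\left(-4\right) 4}{2} = \left(- \frac{1}{2}\right) \left(-16\right) = 8$)
$t = 8$
$Q{\left(v,N \right)} = 2 v + 3 N$ ($Q{\left(v,N \right)} = \left(N + v\right) + \left(\left(N + v\right) + N\right) = \left(N + v\right) + \left(v + 2 N\right) = 2 v + 3 N$)
$Q{\left(j,t \right)} 6 \cdot 94 s = \left(2 \cdot 8 + 3 \cdot 8\right) 6 \cdot 94 \cdot 91 = \left(16 + 24\right) 6 \cdot 94 \cdot 91 = 40 \cdot 6 \cdot 94 \cdot 91 = 240 \cdot 94 \cdot 91 = 22560 \cdot 91 = 2052960$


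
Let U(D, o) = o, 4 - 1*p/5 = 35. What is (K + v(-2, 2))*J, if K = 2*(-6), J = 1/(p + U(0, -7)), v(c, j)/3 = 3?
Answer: 1/54 ≈ 0.018519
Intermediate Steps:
p = -155 (p = 20 - 5*35 = 20 - 175 = -155)
v(c, j) = 9 (v(c, j) = 3*3 = 9)
J = -1/162 (J = 1/(-155 - 7) = 1/(-162) = -1/162 ≈ -0.0061728)
K = -12
(K + v(-2, 2))*J = (-12 + 9)*(-1/162) = -3*(-1/162) = 1/54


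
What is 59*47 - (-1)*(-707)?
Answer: 2066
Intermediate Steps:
59*47 - (-1)*(-707) = 2773 - 1*707 = 2773 - 707 = 2066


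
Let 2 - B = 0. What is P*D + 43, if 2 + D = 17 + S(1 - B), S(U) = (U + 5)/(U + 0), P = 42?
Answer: 505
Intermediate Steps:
B = 2 (B = 2 - 1*0 = 2 + 0 = 2)
S(U) = (5 + U)/U
D = 11 (D = -2 + (17 + (5 + (1 - 1*2))/(1 - 1*2)) = -2 + (17 + (5 + (1 - 2))/(1 - 2)) = -2 + (17 + (5 - 1)/(-1)) = -2 + (17 - 1*4) = -2 + (17 - 4) = -2 + 13 = 11)
P*D + 43 = 42*11 + 43 = 462 + 43 = 505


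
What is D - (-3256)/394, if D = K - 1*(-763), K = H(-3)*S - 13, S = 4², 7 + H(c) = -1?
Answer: 124162/197 ≈ 630.26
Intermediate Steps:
H(c) = -8 (H(c) = -7 - 1 = -8)
S = 16
K = -141 (K = -8*16 - 13 = -128 - 13 = -141)
D = 622 (D = -141 - 1*(-763) = -141 + 763 = 622)
D - (-3256)/394 = 622 - (-3256)/394 = 622 - 8*(-407/394) = 622 + 1628/197 = 124162/197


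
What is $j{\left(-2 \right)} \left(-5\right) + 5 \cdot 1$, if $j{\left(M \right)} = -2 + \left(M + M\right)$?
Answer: $35$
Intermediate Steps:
$j{\left(M \right)} = -2 + 2 M$
$j{\left(-2 \right)} \left(-5\right) + 5 \cdot 1 = \left(-2 + 2 \left(-2\right)\right) \left(-5\right) + 5 \cdot 1 = \left(-2 - 4\right) \left(-5\right) + 5 = \left(-6\right) \left(-5\right) + 5 = 30 + 5 = 35$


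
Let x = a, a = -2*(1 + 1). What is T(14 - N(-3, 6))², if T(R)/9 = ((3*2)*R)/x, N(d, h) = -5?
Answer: 263169/4 ≈ 65792.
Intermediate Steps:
a = -4 (a = -2*2 = -4)
x = -4
T(R) = -27*R/2 (T(R) = 9*(((3*2)*R)/(-4)) = 9*((6*R)*(-¼)) = 9*(-3*R/2) = -27*R/2)
T(14 - N(-3, 6))² = (-27*(14 - 1*(-5))/2)² = (-27*(14 + 5)/2)² = (-27/2*19)² = (-513/2)² = 263169/4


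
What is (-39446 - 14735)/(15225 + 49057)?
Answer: -54181/64282 ≈ -0.84286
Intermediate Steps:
(-39446 - 14735)/(15225 + 49057) = -54181/64282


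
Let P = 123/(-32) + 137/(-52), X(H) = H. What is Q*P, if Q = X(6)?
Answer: -8085/208 ≈ -38.870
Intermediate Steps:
Q = 6
P = -2695/416 (P = 123*(-1/32) + 137*(-1/52) = -123/32 - 137/52 = -2695/416 ≈ -6.4784)
Q*P = 6*(-2695/416) = -8085/208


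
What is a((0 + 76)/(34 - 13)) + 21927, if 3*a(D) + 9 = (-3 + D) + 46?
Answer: 1382191/63 ≈ 21940.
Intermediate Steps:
a(D) = 34/3 + D/3 (a(D) = -3 + ((-3 + D) + 46)/3 = -3 + (43 + D)/3 = -3 + (43/3 + D/3) = 34/3 + D/3)
a((0 + 76)/(34 - 13)) + 21927 = (34/3 + ((0 + 76)/(34 - 13))/3) + 21927 = (34/3 + (76/21)/3) + 21927 = (34/3 + (76*(1/21))/3) + 21927 = (34/3 + (1/3)*(76/21)) + 21927 = (34/3 + 76/63) + 21927 = 790/63 + 21927 = 1382191/63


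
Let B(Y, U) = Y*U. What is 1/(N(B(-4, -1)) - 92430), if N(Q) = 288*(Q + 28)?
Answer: -1/83214 ≈ -1.2017e-5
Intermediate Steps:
B(Y, U) = U*Y
N(Q) = 8064 + 288*Q (N(Q) = 288*(28 + Q) = 8064 + 288*Q)
1/(N(B(-4, -1)) - 92430) = 1/((8064 + 288*(-1*(-4))) - 92430) = 1/((8064 + 288*4) - 92430) = 1/((8064 + 1152) - 92430) = 1/(9216 - 92430) = 1/(-83214) = -1/83214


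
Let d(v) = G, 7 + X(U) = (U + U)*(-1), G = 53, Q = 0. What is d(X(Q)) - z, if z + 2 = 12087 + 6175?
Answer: -18207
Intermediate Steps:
X(U) = -7 - 2*U (X(U) = -7 + (U + U)*(-1) = -7 + (2*U)*(-1) = -7 - 2*U)
z = 18260 (z = -2 + (12087 + 6175) = -2 + 18262 = 18260)
d(v) = 53
d(X(Q)) - z = 53 - 1*18260 = 53 - 18260 = -18207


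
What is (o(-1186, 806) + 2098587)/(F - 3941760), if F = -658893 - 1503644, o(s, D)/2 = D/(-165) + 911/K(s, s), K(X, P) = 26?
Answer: -4501598474/13093717065 ≈ -0.34380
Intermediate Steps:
o(s, D) = 911/13 - 2*D/165 (o(s, D) = 2*(D/(-165) + 911/26) = 2*(D*(-1/165) + 911*(1/26)) = 2*(-D/165 + 911/26) = 2*(911/26 - D/165) = 911/13 - 2*D/165)
F = -2162537
(o(-1186, 806) + 2098587)/(F - 3941760) = ((911/13 - 2/165*806) + 2098587)/(-2162537 - 3941760) = ((911/13 - 1612/165) + 2098587)/(-6104297) = (129359/2145 + 2098587)*(-1/6104297) = (4501598474/2145)*(-1/6104297) = -4501598474/13093717065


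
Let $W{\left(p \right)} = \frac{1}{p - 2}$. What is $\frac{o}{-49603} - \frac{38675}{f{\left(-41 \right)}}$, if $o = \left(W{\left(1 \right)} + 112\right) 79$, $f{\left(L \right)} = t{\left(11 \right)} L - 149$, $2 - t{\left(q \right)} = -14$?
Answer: $\frac{54609628}{1140869} \approx 47.867$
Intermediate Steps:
$W{\left(p \right)} = \frac{1}{-2 + p}$
$t{\left(q \right)} = 16$ ($t{\left(q \right)} = 2 - -14 = 2 + 14 = 16$)
$f{\left(L \right)} = -149 + 16 L$ ($f{\left(L \right)} = 16 L - 149 = -149 + 16 L$)
$o = 8769$ ($o = \left(\frac{1}{-2 + 1} + 112\right) 79 = \left(\frac{1}{-1} + 112\right) 79 = \left(-1 + 112\right) 79 = 111 \cdot 79 = 8769$)
$\frac{o}{-49603} - \frac{38675}{f{\left(-41 \right)}} = \frac{8769}{-49603} - \frac{38675}{-149 + 16 \left(-41\right)} = 8769 \left(- \frac{1}{49603}\right) - \frac{38675}{-149 - 656} = - \frac{8769}{49603} - \frac{38675}{-805} = - \frac{8769}{49603} - - \frac{1105}{23} = - \frac{8769}{49603} + \frac{1105}{23} = \frac{54609628}{1140869}$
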